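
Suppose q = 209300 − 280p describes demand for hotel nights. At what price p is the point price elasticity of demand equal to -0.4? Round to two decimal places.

Ed = −280p/(209300 − 280p). Set this equal to -0.4:
280p = 0.4·(209300 − 280p) ⇒ 280p(1 + 0.4) = 0.4·209300
p = 0.4·209300 / (280·1.4) = 213.5714…

213.57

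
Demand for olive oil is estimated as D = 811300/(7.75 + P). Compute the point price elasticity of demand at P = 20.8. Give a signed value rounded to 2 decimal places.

dD/dP = −811300/(7.75 + P)² = -995.335. At P = 20.8, D = 28416.8.
Ed = (dD/dP)·(P/D) = (-995.335) × (20.8/28416.8) = -0.7285…

-0.73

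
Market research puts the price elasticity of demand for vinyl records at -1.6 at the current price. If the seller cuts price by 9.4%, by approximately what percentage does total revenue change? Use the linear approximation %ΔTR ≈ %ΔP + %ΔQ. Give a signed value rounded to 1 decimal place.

%ΔQ ≈ Ed × %ΔP = (-1.6) × (-9.4%) = +15.0400%
%ΔTR ≈ %ΔP + %ΔQ = (-9.4%) + (+15.0400%) = +5.6400%

+5.6%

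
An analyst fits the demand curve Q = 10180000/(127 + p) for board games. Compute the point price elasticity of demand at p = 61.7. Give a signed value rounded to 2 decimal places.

-0.33

dQ/dp = −10180000/(127 + p)² = -285.893. At p = 61.7, Q = 53948.1.
Ed = (dQ/dp)·(p/Q) = (-285.893) × (61.7/53948.1) = -0.3269…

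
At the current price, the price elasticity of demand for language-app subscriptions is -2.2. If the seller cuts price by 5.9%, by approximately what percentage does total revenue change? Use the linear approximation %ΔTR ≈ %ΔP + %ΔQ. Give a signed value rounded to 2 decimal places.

+7.08%

%ΔQ ≈ Ed × %ΔP = (-2.2) × (-5.9%) = +12.9800%
%ΔTR ≈ %ΔP + %ΔQ = (-5.9%) + (+12.9800%) = +7.0800%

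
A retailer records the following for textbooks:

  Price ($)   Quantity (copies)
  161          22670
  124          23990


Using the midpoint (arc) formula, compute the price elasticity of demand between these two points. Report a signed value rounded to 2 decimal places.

%ΔQ = (23990 − 22670) / [(22670 + 23990)/2] = 1320/23330 = 0.056579…
%ΔP = (124 − 161) / [(161 + 124)/2] = -37/142.5 = -0.259649…
Arc Ed = %ΔQ / %ΔP = (1320/23330) / (-37/142.5) = -0.2179…

-0.22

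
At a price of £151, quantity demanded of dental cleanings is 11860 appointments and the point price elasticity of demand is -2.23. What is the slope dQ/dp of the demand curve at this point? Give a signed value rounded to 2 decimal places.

-175.15

Ed = (dQ/dp)·(p/Q) ⇒ dQ/dp = Ed·Q/p = (-2.23)·11860/151 = -175.1509…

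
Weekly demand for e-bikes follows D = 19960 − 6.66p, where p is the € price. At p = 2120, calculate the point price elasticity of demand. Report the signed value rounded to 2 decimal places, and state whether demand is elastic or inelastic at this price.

dD/dp = −6.66. At p = 2120, D = 19960 − 6.66(2120) = 5840.8.
Ed = (dD/dp)·(p/D) = −6.66 × (2120/5840.8) = -2.4173…
|Ed| = 2.42 > 1, so demand is elastic.

-2.42; elastic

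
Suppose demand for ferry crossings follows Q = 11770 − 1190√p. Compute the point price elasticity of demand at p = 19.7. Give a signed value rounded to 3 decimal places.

dQ/dp = −1190/(2√p) = -134.055. At p = 19.7, Q = 6488.22.
Ed = (dQ/dp)·(p/Q) = (-134.055) × (19.7/6488.22) = -0.40702…

-0.407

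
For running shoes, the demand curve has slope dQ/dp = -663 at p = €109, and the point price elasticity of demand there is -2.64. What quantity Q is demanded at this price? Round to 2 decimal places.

Ed = (dQ/dp)·(p/Q) ⇒ Q = (dQ/dp)·p/Ed = (-663)·109/(-2.64) = 27373.8636…

27373.86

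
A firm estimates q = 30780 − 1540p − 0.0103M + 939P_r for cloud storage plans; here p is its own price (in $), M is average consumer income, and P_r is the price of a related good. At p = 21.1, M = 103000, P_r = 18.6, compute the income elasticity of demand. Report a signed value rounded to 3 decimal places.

-0.072

At the given values, q = 30780 − 1540(21.1) − 0.0103(103000) + 939(18.6) = 14690.5.
∂q/∂M = -0.0103.
E = (-0.0103) × (103000/14690.5) = -0.07221…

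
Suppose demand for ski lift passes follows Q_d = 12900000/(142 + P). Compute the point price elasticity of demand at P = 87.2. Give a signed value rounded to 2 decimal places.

-0.38

dQ_d/dP = −12900000/(142 + P)² = -245.562. At P = 87.2, Q_d = 56282.7.
Ed = (dQ_d/dP)·(P/Q_d) = (-245.562) × (87.2/56282.7) = -0.3804…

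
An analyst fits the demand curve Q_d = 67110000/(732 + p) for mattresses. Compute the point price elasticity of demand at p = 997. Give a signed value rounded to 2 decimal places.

dQ_d/dp = −67110000/(732 + p)² = -22.449. At p = 997, Q_d = 38814.3.
Ed = (dQ_d/dp)·(p/Q_d) = (-22.449) × (997/38814.3) = -0.5766…

-0.58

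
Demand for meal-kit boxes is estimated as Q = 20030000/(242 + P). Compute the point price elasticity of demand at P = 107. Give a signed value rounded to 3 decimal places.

-0.307

dQ/dP = −20030000/(242 + P)² = -164.449. At P = 107, Q = 57392.6.
Ed = (dQ/dP)·(P/Q) = (-164.449) × (107/57392.6) = -0.30659…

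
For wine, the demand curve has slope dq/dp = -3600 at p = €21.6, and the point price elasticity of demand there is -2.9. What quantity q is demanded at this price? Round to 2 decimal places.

Ed = (dq/dp)·(p/q) ⇒ q = (dq/dp)·p/Ed = (-3600)·21.6/(-2.9) = 26813.7931…

26813.79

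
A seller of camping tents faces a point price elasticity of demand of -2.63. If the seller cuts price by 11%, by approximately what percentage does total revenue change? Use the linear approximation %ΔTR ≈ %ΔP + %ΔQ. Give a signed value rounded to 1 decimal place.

+17.9%

%ΔQ ≈ Ed × %ΔP = (-2.63) × (-11%) = +28.9300%
%ΔTR ≈ %ΔP + %ΔQ = (-11%) + (+28.9300%) = +17.9300%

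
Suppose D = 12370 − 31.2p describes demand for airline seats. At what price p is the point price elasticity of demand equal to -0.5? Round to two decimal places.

132.16

Ed = −31.2p/(12370 − 31.2p). Set this equal to -0.5:
31.2p = 0.5·(12370 − 31.2p) ⇒ 31.2p(1 + 0.5) = 0.5·12370
p = 0.5·12370 / (31.2·1.5) = 132.1581…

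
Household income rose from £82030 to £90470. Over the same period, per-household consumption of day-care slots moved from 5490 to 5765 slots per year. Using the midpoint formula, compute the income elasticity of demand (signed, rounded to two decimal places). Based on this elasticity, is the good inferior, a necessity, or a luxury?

0.50; necessity

%ΔQ = (5765 − 5490)/[( 5490 + 5765)/2] = 275/5627.5 = 0.048867…
%ΔIncome = (90470 − 82030)/[( 82030 + 90470)/2] = 8440/86250 = 0.097855…
E_income = (275/5627.5) / (8440/86250) = 0.4993…
0 < E_income < 1 ⇒ normal good, necessity.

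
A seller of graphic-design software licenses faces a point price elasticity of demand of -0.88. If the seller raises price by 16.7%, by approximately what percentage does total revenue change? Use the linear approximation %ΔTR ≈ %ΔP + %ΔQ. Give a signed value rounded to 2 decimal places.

%ΔQ ≈ Ed × %ΔP = (-0.88) × (+16.7%) = -14.6960%
%ΔTR ≈ %ΔP + %ΔQ = (+16.7%) + (-14.6960%) = +2.0040%

+2.00%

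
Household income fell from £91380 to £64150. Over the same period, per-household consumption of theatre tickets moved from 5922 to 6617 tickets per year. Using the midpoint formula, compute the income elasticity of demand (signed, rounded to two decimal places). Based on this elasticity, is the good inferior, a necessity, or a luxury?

%ΔQ = (6617 − 5922)/[( 5922 + 6617)/2] = 695/6269.5 = 0.110854…
%ΔIncome = (64150 − 91380)/[( 91380 + 64150)/2] = -27230/77765 = -0.350157…
E_income = (695/6269.5) / (-27230/77765) = -0.3165…
E_income < 0 ⇒ inferior good.

-0.32; inferior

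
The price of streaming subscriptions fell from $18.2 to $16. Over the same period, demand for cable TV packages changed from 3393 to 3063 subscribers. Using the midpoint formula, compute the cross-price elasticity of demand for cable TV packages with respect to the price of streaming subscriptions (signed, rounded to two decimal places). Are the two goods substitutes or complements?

0.79; substitutes

%ΔQ_{cable TV packages} = (3063 − 3393)/avg = -330/3228 = -0.102230…
%ΔP_{streaming subscriptions} = (16 − 18.2)/avg = -2.2/17.1 = -0.128654…
E_cross = (-330/3228) / (-2.2/17.1) = 0.7946…
E_cross > 0 ⇒ the goods are substitutes.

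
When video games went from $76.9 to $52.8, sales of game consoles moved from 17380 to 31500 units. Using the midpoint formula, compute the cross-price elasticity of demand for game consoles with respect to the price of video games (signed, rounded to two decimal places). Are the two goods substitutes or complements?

-1.55; complements

%ΔQ_{game consoles} = (31500 − 17380)/avg = 14120/24440 = 0.577741…
%ΔP_{video games} = (52.8 − 76.9)/avg = -24.1/64.85 = -0.371626…
E_cross = (14120/24440) / (-24.1/64.85) = -1.5546…
E_cross < 0 ⇒ the goods are complements.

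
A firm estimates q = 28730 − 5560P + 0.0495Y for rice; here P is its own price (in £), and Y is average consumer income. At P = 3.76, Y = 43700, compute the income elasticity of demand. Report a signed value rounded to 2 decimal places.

At the given values, q = 28730 − 5560(3.76) + 0.0495(43700) = 9987.55.
∂q/∂Y = 0.0495.
E = (0.0495) × (43700/9987.55) = 0.2165…

0.22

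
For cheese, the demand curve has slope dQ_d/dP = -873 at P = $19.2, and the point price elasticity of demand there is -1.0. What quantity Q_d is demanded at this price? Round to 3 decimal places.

16761.600

Ed = (dQ_d/dP)·(P/Q_d) ⇒ Q_d = (dQ_d/dP)·P/Ed = (-873)·19.2/(-1.0) = 16761.6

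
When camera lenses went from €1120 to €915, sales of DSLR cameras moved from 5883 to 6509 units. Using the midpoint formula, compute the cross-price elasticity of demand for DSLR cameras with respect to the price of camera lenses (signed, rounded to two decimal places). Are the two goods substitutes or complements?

-0.50; complements

%ΔQ_{DSLR cameras} = (6509 − 5883)/avg = 626/6196 = 0.101032…
%ΔP_{camera lenses} = (915 − 1120)/avg = -205/1017.5 = -0.201474…
E_cross = (626/6196) / (-205/1017.5) = -0.5014…
E_cross < 0 ⇒ the goods are complements.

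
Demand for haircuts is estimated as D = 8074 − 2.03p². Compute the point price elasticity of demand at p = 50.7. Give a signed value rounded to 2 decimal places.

-3.65

dD/dp = −2·2.03·p = -205.842. At p = 50.7, D = 2855.9053.
Ed = (dD/dp)·(p/D) = (-205.842) × (50.7/2855.9053) = -3.6542…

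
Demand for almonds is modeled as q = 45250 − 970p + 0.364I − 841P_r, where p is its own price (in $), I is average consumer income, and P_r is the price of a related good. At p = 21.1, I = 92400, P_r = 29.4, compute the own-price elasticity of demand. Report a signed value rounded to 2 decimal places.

-0.61

At the given values, q = 45250 − 970(21.1) + 0.364(92400) − 841(29.4) = 33691.2.
∂q/∂p = −970.
E = (-970) × (21.1/33691.2) = -0.6074…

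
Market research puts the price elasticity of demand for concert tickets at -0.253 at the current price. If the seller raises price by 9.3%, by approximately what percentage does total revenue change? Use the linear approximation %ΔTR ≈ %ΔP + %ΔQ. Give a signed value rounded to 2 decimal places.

+6.95%

%ΔQ ≈ Ed × %ΔP = (-0.253) × (+9.3%) = -2.3529%
%ΔTR ≈ %ΔP + %ΔQ = (+9.3%) + (-2.3529%) = +6.9471%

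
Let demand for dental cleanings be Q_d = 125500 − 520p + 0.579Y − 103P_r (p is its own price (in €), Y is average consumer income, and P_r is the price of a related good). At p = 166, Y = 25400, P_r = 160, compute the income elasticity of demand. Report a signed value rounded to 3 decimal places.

0.393

At the given values, Q_d = 125500 − 520(166) + 0.579(25400) − 103(160) = 37406.6.
∂Q_d/∂Y = 0.579.
E = (0.579) × (25400/37406.6) = 0.39315…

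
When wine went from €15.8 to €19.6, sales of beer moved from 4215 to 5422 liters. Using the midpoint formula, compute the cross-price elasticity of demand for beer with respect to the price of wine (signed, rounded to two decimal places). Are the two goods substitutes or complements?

1.17; substitutes

%ΔQ_{beer} = (5422 − 4215)/avg = 1207/4818.5 = 0.250492…
%ΔP_{wine} = (19.6 − 15.8)/avg = 3.8/17.7 = 0.214689…
E_cross = (1207/4818.5) / (3.8/17.7) = 1.1667…
E_cross > 0 ⇒ the goods are substitutes.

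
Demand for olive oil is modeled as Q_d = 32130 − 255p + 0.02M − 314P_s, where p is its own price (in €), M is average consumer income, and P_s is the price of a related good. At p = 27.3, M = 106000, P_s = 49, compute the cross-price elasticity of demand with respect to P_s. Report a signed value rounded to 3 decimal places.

At the given values, Q_d = 32130 − 255(27.3) + 0.02(106000) − 314(49) = 11902.5.
∂Q_d/∂P_s = -314.
E = (-314) × (49/11902.5) = -1.29266…

-1.293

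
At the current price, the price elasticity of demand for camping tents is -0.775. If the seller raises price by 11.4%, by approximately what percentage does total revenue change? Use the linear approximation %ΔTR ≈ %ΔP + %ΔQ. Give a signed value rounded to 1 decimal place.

+2.6%

%ΔQ ≈ Ed × %ΔP = (-0.775) × (+11.4%) = -8.8350%
%ΔTR ≈ %ΔP + %ΔQ = (+11.4%) + (-8.8350%) = +2.5650%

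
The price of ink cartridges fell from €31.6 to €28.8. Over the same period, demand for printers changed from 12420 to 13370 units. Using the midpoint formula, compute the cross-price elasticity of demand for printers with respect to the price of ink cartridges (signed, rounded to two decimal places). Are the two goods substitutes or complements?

%ΔQ_{printers} = (13370 − 12420)/avg = 950/12895 = 0.073671…
%ΔP_{ink cartridges} = (28.8 − 31.6)/avg = -2.8/30.2 = -0.092715…
E_cross = (950/12895) / (-2.8/30.2) = -0.7946…
E_cross < 0 ⇒ the goods are complements.

-0.79; complements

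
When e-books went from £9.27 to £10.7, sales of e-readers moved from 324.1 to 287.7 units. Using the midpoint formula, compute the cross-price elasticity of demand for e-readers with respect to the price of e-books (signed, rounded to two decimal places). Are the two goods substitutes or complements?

%ΔQ_{e-readers} = (287.7 − 324.1)/avg = -36.4/305.9 = -0.118993…
%ΔP_{e-books} = (10.7 − 9.27)/avg = 1.43/9.985 = 0.143214…
E_cross = (-36.4/305.9) / (1.43/9.985) = -0.8308…
E_cross < 0 ⇒ the goods are complements.

-0.83; complements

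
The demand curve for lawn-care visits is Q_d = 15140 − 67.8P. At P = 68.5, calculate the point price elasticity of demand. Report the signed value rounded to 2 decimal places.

dQ_d/dP = −67.8. At P = 68.5, Q_d = 15140 − 67.8(68.5) = 10495.7.
Ed = (dQ_d/dP)·(P/Q_d) = −67.8 × (68.5/10495.7) = -0.4424…

-0.44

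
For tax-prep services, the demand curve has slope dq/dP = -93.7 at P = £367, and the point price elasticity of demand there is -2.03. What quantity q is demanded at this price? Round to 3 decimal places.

Ed = (dq/dP)·(P/q) ⇒ q = (dq/dP)·P/Ed = (-93.7)·367/(-2.03) = 16939.85221…

16939.852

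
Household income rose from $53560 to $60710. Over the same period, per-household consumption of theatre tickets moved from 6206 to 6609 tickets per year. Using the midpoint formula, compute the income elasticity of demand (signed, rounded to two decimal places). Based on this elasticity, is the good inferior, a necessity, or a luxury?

0.50; necessity

%ΔQ = (6609 − 6206)/[( 6206 + 6609)/2] = 403/6407.5 = 0.062895…
%ΔIncome = (60710 − 53560)/[( 53560 + 60710)/2] = 7150/57135 = 0.125142…
E_income = (403/6407.5) / (7150/57135) = 0.5025…
0 < E_income < 1 ⇒ normal good, necessity.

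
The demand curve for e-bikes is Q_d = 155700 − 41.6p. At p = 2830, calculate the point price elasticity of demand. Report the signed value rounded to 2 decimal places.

dQ_d/dp = −41.6. At p = 2830, Q_d = 155700 − 41.6(2830) = 37972.
Ed = (dQ_d/dp)·(p/Q_d) = −41.6 × (2830/37972) = -3.1003…

-3.10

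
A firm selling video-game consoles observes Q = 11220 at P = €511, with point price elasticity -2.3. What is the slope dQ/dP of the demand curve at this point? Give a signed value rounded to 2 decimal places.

-50.50

Ed = (dQ/dP)·(P/Q) ⇒ dQ/dP = Ed·Q/P = (-2.3)·11220/511 = -50.5009…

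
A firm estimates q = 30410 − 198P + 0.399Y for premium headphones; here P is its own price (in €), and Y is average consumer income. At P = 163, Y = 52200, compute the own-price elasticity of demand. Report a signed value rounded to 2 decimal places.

-1.70

At the given values, q = 30410 − 198(163) + 0.399(52200) = 18963.8.
∂q/∂P = −198.
E = (-198) × (163/18963.8) = -1.7018…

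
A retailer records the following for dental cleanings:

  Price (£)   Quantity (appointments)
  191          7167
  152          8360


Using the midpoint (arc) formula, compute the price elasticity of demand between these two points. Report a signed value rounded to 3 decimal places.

%ΔQ = (8360 − 7167) / [(7167 + 8360)/2] = 1193/7763.5 = 0.153667…
%ΔP = (152 − 191) / [(191 + 152)/2] = -39/171.5 = -0.227405…
Arc Ed = %ΔQ / %ΔP = (1193/7763.5) / (-39/171.5) = -0.67574…

-0.676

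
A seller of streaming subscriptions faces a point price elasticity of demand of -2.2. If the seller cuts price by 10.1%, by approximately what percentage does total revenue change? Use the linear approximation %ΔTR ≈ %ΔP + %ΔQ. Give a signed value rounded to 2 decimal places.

%ΔQ ≈ Ed × %ΔP = (-2.2) × (-10.1%) = +22.2200%
%ΔTR ≈ %ΔP + %ΔQ = (-10.1%) + (+22.2200%) = +12.1200%

+12.12%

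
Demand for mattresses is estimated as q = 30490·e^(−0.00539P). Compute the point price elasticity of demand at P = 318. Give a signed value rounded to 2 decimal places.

dq/dP = −0.00539·q = -29.6044. At P = 318, q = 5492.47.
Ed = (dq/dP)·(P/q) = (-29.6044) × (318/5492.47) = -1.7140…

-1.71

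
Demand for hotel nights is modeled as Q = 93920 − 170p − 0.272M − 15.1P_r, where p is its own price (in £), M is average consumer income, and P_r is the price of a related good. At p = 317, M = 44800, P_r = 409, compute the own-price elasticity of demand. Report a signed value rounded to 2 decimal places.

-2.49

At the given values, Q = 93920 − 170(317) − 0.272(44800) − 15.1(409) = 21668.5.
∂Q/∂p = −170.
E = (-170) × (317/21668.5) = -2.4870…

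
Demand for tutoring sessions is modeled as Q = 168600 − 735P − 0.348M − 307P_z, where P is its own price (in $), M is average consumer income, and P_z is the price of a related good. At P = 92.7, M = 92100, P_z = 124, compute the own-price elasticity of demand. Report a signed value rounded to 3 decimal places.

At the given values, Q = 168600 − 735(92.7) − 0.348(92100) − 307(124) = 30346.7.
∂Q/∂P = −735.
E = (-735) × (92.7/30346.7) = -2.24520…

-2.245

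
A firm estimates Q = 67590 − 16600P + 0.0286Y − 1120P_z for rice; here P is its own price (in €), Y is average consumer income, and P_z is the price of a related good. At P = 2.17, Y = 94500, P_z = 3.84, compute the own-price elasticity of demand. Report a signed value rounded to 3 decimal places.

At the given values, Q = 67590 − 16600(2.17) + 0.0286(94500) − 1120(3.84) = 29969.9.
∂Q/∂P = −16600.
E = (-16600) × (2.17/29969.9) = -1.20193…

-1.202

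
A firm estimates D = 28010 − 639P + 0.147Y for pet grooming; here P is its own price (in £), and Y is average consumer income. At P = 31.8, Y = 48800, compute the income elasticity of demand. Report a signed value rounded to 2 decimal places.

0.48

At the given values, D = 28010 − 639(31.8) + 0.147(48800) = 14863.4.
∂D/∂Y = 0.147.
E = (0.147) × (48800/14863.4) = 0.4826…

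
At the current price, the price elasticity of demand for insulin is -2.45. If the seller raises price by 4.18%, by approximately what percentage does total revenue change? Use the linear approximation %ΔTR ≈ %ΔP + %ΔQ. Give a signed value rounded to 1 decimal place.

-6.1%

%ΔQ ≈ Ed × %ΔP = (-2.45) × (+4.18%) = -10.2410%
%ΔTR ≈ %ΔP + %ΔQ = (+4.18%) + (-10.2410%) = -6.0610%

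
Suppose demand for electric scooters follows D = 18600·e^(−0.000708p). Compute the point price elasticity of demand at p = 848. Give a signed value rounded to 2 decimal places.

-0.60

dD/dp = −0.000708·D = -7.22442. At p = 848, D = 10204.
Ed = (dD/dp)·(p/D) = (-7.22442) × (848/10204) = -0.6003…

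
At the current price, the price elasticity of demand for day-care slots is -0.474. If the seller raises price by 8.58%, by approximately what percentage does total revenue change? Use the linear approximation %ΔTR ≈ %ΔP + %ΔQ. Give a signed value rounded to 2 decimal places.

+4.51%

%ΔQ ≈ Ed × %ΔP = (-0.474) × (+8.58%) = -4.0669%
%ΔTR ≈ %ΔP + %ΔQ = (+8.58%) + (-4.0669%) = +4.5131%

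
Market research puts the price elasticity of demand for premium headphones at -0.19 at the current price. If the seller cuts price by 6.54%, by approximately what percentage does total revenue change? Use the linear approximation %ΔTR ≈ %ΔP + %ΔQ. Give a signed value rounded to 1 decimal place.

%ΔQ ≈ Ed × %ΔP = (-0.19) × (-6.54%) = +1.2426%
%ΔTR ≈ %ΔP + %ΔQ = (-6.54%) + (+1.2426%) = -5.2974%

-5.3%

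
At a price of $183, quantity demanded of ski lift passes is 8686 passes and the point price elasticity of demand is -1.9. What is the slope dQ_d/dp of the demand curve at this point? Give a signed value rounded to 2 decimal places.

Ed = (dQ_d/dp)·(p/Q_d) ⇒ dQ_d/dp = Ed·Q_d/p = (-1.9)·8686/183 = -90.1825…

-90.18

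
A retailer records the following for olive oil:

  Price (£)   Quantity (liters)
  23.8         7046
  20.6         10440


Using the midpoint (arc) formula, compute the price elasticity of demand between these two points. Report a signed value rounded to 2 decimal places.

-2.69

%ΔQ = (10440 − 7046) / [(7046 + 10440)/2] = 3394/8743 = 0.388196…
%ΔP = (20.6 − 23.8) / [(23.8 + 20.6)/2] = -3.2/22.2 = -0.144144…
Arc Ed = %ΔQ / %ΔP = (3394/8743) / (-3.2/22.2) = -2.6931…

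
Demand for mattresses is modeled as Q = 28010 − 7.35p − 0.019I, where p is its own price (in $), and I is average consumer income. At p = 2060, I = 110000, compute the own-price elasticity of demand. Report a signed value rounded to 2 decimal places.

At the given values, Q = 28010 − 7.35(2060) − 0.019(110000) = 10779.
∂Q/∂p = −7.35.
E = (-7.35) × (2060/10779) = -1.4046…

-1.40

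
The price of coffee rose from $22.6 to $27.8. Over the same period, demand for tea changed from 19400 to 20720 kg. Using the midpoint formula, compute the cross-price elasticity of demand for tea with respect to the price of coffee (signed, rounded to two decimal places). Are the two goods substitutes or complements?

0.32; substitutes

%ΔQ_{tea} = (20720 − 19400)/avg = 1320/20060 = 0.065802…
%ΔP_{coffee} = (27.8 − 22.6)/avg = 5.2/25.2 = 0.206349…
E_cross = (1320/20060) / (5.2/25.2) = 0.3188…
E_cross > 0 ⇒ the goods are substitutes.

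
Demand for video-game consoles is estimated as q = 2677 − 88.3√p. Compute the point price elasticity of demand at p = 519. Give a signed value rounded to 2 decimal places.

-1.51

dq/dp = −88.3/(2√p) = -1.93797. At p = 519, q = 665.387.
Ed = (dq/dp)·(p/q) = (-1.93797) × (519/665.387) = -1.5116…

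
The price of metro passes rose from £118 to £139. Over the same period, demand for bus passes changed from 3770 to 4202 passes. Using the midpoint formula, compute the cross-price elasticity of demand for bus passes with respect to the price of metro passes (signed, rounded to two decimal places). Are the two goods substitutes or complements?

0.66; substitutes

%ΔQ_{bus passes} = (4202 − 3770)/avg = 432/3986 = 0.108379…
%ΔP_{metro passes} = (139 − 118)/avg = 21/128.5 = 0.163424…
E_cross = (432/3986) / (21/128.5) = 0.6631…
E_cross > 0 ⇒ the goods are substitutes.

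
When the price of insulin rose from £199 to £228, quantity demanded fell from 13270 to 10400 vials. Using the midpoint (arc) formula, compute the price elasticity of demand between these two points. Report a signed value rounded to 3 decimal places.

%ΔQ = (10400 − 13270) / [(13270 + 10400)/2] = -2870/11835 = -0.242501…
%ΔP = (228 − 199) / [(199 + 228)/2] = 29/213.5 = 0.135831…
Arc Ed = %ΔQ / %ΔP = (-2870/11835) / (29/213.5) = -1.78530…

-1.785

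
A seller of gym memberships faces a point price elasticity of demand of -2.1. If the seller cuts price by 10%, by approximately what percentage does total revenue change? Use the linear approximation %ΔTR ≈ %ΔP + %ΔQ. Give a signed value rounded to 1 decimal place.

+11.0%

%ΔQ ≈ Ed × %ΔP = (-2.1) × (-10%) = +21.0000%
%ΔTR ≈ %ΔP + %ΔQ = (-10%) + (+21.0000%) = +11.0000%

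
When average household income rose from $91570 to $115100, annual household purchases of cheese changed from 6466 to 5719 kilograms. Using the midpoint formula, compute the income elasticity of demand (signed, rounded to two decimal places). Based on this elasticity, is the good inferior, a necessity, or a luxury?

-0.54; inferior

%ΔQ = (5719 − 6466)/[( 6466 + 5719)/2] = -747/6092.5 = -0.122609…
%ΔIncome = (115100 − 91570)/[( 91570 + 115100)/2] = 23530/103335 = 0.227706…
E_income = (-747/6092.5) / (23530/103335) = -0.5384…
E_income < 0 ⇒ inferior good.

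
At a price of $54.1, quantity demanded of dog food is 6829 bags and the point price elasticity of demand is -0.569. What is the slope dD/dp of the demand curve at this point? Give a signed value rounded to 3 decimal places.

-71.824

Ed = (dD/dp)·(p/D) ⇒ dD/dp = Ed·D/p = (-0.569)·6829/54.1 = -71.82441…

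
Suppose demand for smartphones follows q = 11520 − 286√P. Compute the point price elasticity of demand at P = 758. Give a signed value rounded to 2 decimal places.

-1.08

dq/dP = −286/(2√P) = -5.19399. At P = 758, q = 3645.91.
Ed = (dq/dP)·(P/q) = (-5.19399) × (758/3645.91) = -1.0798…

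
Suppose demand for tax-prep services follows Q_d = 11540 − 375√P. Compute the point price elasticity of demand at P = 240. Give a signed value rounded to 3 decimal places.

dQ_d/dP = −375/(2√P) = -12.1031. At P = 240, Q_d = 5730.52.
Ed = (dQ_d/dP)·(P/Q_d) = (-12.1031) × (240/5730.52) = -0.50688…

-0.507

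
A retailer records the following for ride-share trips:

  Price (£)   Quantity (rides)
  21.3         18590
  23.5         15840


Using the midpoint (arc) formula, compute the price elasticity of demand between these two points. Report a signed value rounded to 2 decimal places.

-1.63

%ΔQ = (15840 − 18590) / [(18590 + 15840)/2] = -2750/17215 = -0.159744…
%ΔP = (23.5 − 21.3) / [(21.3 + 23.5)/2] = 2.2/22.4 = 0.098214…
Arc Ed = %ΔQ / %ΔP = (-2750/17215) / (2.2/22.4) = -1.6264…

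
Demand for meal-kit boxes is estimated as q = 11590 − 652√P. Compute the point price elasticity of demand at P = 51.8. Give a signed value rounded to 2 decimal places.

-0.34

dq/dP = −652/(2√P) = -45.2953. At P = 51.8, q = 6897.41.
Ed = (dq/dP)·(P/q) = (-45.2953) × (51.8/6897.41) = -0.3401…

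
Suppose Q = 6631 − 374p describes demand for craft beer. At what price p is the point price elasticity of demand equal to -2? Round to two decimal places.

11.82

Ed = −374p/(6631 − 374p). Set this equal to -2:
374p = 2·(6631 − 374p) ⇒ 374p(1 + 2) = 2·6631
p = 2·6631 / (374·3) = 11.8199…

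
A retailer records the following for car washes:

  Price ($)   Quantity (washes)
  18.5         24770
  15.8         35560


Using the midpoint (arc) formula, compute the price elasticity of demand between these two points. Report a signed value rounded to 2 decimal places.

-2.27

%ΔQ = (35560 − 24770) / [(24770 + 35560)/2] = 10790/30165 = 0.357699…
%ΔP = (15.8 − 18.5) / [(18.5 + 15.8)/2] = -2.7/17.15 = -0.157434…
Arc Ed = %ΔQ / %ΔP = (10790/30165) / (-2.7/17.15) = -2.2720…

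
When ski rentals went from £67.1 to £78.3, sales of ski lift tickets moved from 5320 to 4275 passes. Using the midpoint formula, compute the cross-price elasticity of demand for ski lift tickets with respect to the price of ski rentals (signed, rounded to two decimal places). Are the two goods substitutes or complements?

%ΔQ_{ski lift tickets} = (4275 − 5320)/avg = -1045/4797.5 = -0.217821…
%ΔP_{ski rentals} = (78.3 − 67.1)/avg = 11.2/72.7 = 0.154057…
E_cross = (-1045/4797.5) / (11.2/72.7) = -1.4138…
E_cross < 0 ⇒ the goods are complements.

-1.41; complements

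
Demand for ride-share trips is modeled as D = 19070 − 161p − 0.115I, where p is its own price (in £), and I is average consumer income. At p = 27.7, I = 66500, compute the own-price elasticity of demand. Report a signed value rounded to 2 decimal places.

At the given values, D = 19070 − 161(27.7) − 0.115(66500) = 6962.8.
∂D/∂p = −161.
E = (-161) × (27.7/6962.8) = -0.6405…

-0.64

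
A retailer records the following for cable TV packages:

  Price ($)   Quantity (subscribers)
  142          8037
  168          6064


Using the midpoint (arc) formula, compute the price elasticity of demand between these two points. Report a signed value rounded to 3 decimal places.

%ΔQ = (6064 − 8037) / [(8037 + 6064)/2] = -1973/7050.5 = -0.279838…
%ΔP = (168 − 142) / [(142 + 168)/2] = 26/155 = 0.167741…
Arc Ed = %ΔQ / %ΔP = (-1973/7050.5) / (26/155) = -1.66826…

-1.668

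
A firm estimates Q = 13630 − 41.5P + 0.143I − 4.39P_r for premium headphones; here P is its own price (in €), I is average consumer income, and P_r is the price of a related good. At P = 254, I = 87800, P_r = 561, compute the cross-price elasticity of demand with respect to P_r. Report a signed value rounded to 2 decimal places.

-0.19

At the given values, Q = 13630 − 41.5(254) + 0.143(87800) − 4.39(561) = 13181.61.
∂Q/∂P_r = -4.39.
E = (-4.39) × (561/13181.61) = -0.1868…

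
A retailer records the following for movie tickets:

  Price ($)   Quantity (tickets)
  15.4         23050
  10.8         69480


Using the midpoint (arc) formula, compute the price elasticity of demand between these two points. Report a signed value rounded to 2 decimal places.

-2.86

%ΔQ = (69480 − 23050) / [(23050 + 69480)/2] = 46430/46265 = 1.003566…
%ΔP = (10.8 − 15.4) / [(15.4 + 10.8)/2] = -4.6/13.1 = -0.351145…
Arc Ed = %ΔQ / %ΔP = (46430/46265) / (-4.6/13.1) = -2.8579…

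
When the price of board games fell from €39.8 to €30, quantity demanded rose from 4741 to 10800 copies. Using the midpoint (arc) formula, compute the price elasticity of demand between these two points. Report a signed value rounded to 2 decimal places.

-2.78

%ΔQ = (10800 − 4741) / [(4741 + 10800)/2] = 6059/7770.5 = 0.779743…
%ΔP = (30 − 39.8) / [(39.8 + 30)/2] = -9.8/34.9 = -0.280802…
Arc Ed = %ΔQ / %ΔP = (6059/7770.5) / (-9.8/34.9) = -2.7768…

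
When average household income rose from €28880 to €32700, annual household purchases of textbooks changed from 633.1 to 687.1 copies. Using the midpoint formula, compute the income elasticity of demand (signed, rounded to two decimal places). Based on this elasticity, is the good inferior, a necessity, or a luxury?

0.66; necessity

%ΔQ = (687.1 − 633.1)/[( 633.1 + 687.1)/2] = 54/660.1 = 0.081805…
%ΔIncome = (32700 − 28880)/[( 28880 + 32700)/2] = 3820/30790 = 0.124066…
E_income = (54/660.1) / (3820/30790) = 0.6593…
0 < E_income < 1 ⇒ normal good, necessity.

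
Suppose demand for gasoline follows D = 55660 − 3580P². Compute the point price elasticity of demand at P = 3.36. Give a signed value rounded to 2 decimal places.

-5.30

dD/dP = −2·3580·P = -24057.6. At P = 3.36, D = 15243.232.
Ed = (dD/dP)·(P/D) = (-24057.6) × (3.36/15243.232) = -5.3029…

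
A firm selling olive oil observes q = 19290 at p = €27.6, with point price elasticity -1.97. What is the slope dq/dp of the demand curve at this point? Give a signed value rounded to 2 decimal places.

Ed = (dq/dp)·(p/q) ⇒ dq/dp = Ed·q/p = (-1.97)·19290/27.6 = -1376.8586…

-1376.86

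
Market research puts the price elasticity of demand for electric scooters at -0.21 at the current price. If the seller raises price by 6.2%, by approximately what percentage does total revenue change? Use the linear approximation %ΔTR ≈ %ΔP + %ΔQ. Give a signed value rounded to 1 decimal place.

+4.9%

%ΔQ ≈ Ed × %ΔP = (-0.21) × (+6.2%) = -1.3020%
%ΔTR ≈ %ΔP + %ΔQ = (+6.2%) + (-1.3020%) = +4.8980%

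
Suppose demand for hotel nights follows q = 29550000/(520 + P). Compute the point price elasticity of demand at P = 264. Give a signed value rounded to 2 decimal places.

dq/dP = −29550000/(520 + P)² = -48.0757. At P = 264, q = 37691.3.
Ed = (dq/dP)·(P/q) = (-48.0757) × (264/37691.3) = -0.3367…

-0.34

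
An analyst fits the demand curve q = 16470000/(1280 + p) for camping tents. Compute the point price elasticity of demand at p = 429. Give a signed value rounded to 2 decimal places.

dq/dp = −16470000/(1280 + p)² = -5.6391. At p = 429, q = 9637.21.
Ed = (dq/dp)·(p/q) = (-5.6391) × (429/9637.21) = -0.2510…

-0.25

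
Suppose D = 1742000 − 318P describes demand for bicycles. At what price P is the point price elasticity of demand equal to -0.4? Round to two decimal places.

Ed = −318P/(1742000 − 318P). Set this equal to -0.4:
318P = 0.4·(1742000 − 318P) ⇒ 318P(1 + 0.4) = 0.4·1742000
P = 0.4·1742000 / (318·1.4) = 1565.1392…

1565.14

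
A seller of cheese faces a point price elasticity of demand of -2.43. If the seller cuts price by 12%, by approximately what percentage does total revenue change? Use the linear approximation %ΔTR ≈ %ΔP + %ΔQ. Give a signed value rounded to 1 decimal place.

%ΔQ ≈ Ed × %ΔP = (-2.43) × (-12%) = +29.1600%
%ΔTR ≈ %ΔP + %ΔQ = (-12%) + (+29.1600%) = +17.1600%

+17.2%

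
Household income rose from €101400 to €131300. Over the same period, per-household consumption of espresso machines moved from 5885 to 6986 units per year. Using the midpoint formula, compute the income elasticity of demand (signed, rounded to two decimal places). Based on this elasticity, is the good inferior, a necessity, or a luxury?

%ΔQ = (6986 − 5885)/[( 5885 + 6986)/2] = 1101/6435.5 = 0.171082…
%ΔIncome = (131300 − 101400)/[( 101400 + 131300)/2] = 29900/116350 = 0.256983…
E_income = (1101/6435.5) / (29900/116350) = 0.6657…
0 < E_income < 1 ⇒ normal good, necessity.

0.67; necessity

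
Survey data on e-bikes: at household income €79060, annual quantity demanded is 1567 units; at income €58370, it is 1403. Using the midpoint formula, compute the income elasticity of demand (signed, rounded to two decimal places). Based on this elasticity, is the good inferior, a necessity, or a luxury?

%ΔQ = (1403 − 1567)/[( 1567 + 1403)/2] = -164/1485 = -0.110437…
%ΔIncome = (58370 − 79060)/[( 79060 + 58370)/2] = -20690/68715 = -0.301098…
E_income = (-164/1485) / (-20690/68715) = 0.3667…
0 < E_income < 1 ⇒ normal good, necessity.

0.37; necessity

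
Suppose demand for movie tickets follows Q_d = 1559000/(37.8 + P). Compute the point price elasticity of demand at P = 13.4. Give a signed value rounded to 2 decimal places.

dQ_d/dP = −1559000/(37.8 + P)² = -594.711. At P = 13.4, Q_d = 30449.2.
Ed = (dQ_d/dP)·(P/Q_d) = (-594.711) × (13.4/30449.2) = -0.2617…

-0.26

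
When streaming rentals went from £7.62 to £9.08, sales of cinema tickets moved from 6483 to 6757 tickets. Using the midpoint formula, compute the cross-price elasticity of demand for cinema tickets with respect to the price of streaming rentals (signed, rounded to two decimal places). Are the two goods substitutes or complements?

0.24; substitutes

%ΔQ_{cinema tickets} = (6757 − 6483)/avg = 274/6620 = 0.041389…
%ΔP_{streaming rentals} = (9.08 − 7.62)/avg = 1.46/8.35 = 0.174850…
E_cross = (274/6620) / (1.46/8.35) = 0.2367…
E_cross > 0 ⇒ the goods are substitutes.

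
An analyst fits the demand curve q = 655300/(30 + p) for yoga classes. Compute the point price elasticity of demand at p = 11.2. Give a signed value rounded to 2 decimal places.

-0.27

dq/dp = −655300/(30 + p)² = -386.052. At p = 11.2, q = 15905.3.
Ed = (dq/dp)·(p/q) = (-386.052) × (11.2/15905.3) = -0.2718…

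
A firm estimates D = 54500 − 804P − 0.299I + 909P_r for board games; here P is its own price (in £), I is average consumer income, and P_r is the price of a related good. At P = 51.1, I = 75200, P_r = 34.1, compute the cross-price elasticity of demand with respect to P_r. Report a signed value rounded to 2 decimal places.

1.41

At the given values, D = 54500 − 804(51.1) − 0.299(75200) + 909(34.1) = 21927.7.
∂D/∂P_r = 909.
E = (909) × (34.1/21927.7) = 1.4135…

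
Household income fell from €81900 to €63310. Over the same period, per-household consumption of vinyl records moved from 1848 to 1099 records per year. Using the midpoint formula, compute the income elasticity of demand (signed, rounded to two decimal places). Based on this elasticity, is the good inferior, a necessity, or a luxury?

1.99; luxury

%ΔQ = (1099 − 1848)/[( 1848 + 1099)/2] = -749/1473.5 = -0.508313…
%ΔIncome = (63310 − 81900)/[( 81900 + 63310)/2] = -18590/72605 = -0.256042…
E_income = (-749/1473.5) / (-18590/72605) = 1.9852…
E_income > 1 ⇒ normal good, luxury.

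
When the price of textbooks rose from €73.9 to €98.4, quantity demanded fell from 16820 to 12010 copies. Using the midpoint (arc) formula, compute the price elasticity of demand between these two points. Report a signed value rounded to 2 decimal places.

%ΔQ = (12010 − 16820) / [(16820 + 12010)/2] = -4810/14415 = -0.333680…
%ΔP = (98.4 − 73.9) / [(73.9 + 98.4)/2] = 24.5/86.15 = 0.284387…
Arc Ed = %ΔQ / %ΔP = (-4810/14415) / (24.5/86.15) = -1.1733…

-1.17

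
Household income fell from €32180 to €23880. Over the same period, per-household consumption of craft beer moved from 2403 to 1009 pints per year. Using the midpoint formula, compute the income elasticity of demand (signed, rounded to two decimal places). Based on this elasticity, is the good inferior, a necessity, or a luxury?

%ΔQ = (1009 − 2403)/[( 2403 + 1009)/2] = -1394/1706 = -0.817116…
%ΔIncome = (23880 − 32180)/[( 32180 + 23880)/2] = -8300/28030 = -0.296111…
E_income = (-1394/1706) / (-8300/28030) = 2.7594…
E_income > 1 ⇒ normal good, luxury.

2.76; luxury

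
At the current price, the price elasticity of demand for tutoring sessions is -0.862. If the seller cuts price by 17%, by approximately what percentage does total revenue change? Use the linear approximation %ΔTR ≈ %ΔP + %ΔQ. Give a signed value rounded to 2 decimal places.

-2.35%

%ΔQ ≈ Ed × %ΔP = (-0.862) × (-17%) = +14.6540%
%ΔTR ≈ %ΔP + %ΔQ = (-17%) + (+14.6540%) = -2.3460%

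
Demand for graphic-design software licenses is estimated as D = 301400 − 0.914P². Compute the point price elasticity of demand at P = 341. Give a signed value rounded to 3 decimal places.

dD/dP = −2·0.914·P = -623.348. At P = 341, D = 195119.166.
Ed = (dD/dP)·(P/D) = (-623.348) × (341/195119.166) = -1.08939…

-1.089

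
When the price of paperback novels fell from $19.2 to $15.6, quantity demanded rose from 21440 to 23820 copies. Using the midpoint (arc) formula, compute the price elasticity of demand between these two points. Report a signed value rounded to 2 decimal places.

-0.51

%ΔQ = (23820 − 21440) / [(21440 + 23820)/2] = 2380/22630 = 0.105170…
%ΔP = (15.6 − 19.2) / [(19.2 + 15.6)/2] = -3.6/17.4 = -0.206896…
Arc Ed = %ΔQ / %ΔP = (2380/22630) / (-3.6/17.4) = -0.5083…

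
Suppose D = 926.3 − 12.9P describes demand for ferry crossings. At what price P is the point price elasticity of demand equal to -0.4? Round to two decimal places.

20.52

Ed = −12.9P/(926.3 − 12.9P). Set this equal to -0.4:
12.9P = 0.4·(926.3 − 12.9P) ⇒ 12.9P(1 + 0.4) = 0.4·926.3
P = 0.4·926.3 / (12.9·1.4) = 20.5160…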